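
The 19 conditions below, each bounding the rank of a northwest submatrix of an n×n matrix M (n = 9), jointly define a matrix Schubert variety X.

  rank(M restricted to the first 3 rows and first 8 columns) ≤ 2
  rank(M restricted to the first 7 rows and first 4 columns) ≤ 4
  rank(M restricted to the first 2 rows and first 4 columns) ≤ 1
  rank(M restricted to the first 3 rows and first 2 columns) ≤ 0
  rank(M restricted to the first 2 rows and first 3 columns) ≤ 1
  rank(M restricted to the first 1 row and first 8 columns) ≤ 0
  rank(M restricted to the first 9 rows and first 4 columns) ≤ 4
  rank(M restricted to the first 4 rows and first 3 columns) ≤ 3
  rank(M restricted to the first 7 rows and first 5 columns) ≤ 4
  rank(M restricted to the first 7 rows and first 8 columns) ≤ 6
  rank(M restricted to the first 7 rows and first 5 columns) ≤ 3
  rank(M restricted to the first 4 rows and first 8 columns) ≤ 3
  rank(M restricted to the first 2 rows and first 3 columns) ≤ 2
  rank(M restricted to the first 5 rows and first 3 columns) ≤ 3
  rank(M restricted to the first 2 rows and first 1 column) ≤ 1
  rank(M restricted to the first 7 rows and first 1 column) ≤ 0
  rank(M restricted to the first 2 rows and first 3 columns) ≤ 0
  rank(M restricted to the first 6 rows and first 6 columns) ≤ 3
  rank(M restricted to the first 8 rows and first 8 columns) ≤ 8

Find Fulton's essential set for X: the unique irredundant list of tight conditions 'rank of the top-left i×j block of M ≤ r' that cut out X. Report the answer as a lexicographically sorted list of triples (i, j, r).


Propagating the 19 rank bounds to every northwest block:

  row 1: 0  0  0  0  0  0  0  0  1
  row 2: 0  0  0  1  1  1  1  1  2
  row 3: 0  0  1  2  2  2  2  2  3
  row 4: 0  1  2  3  3  3  3  3  4
  row 5: 0  1  2  3  3  3  4  4  5
  row 6: 0  1  2  3  3  3  4  5  6
  row 7: 0  1  2  3  3  4  5  6  7
  row 8: 1  2  3  4  4  5  6  7  8
  row 9: 1  2  3  4  5  6  7  8  9

the unique w with this rank table is (9, 4, 3, 2, 7, 8, 6, 1, 5).

D(w) has 22 cells with 6 SE-corners; essential set:

[(1, 8, 0), (2, 3, 0), (3, 2, 0), (6, 6, 3), (7, 1, 0), (7, 5, 3)]


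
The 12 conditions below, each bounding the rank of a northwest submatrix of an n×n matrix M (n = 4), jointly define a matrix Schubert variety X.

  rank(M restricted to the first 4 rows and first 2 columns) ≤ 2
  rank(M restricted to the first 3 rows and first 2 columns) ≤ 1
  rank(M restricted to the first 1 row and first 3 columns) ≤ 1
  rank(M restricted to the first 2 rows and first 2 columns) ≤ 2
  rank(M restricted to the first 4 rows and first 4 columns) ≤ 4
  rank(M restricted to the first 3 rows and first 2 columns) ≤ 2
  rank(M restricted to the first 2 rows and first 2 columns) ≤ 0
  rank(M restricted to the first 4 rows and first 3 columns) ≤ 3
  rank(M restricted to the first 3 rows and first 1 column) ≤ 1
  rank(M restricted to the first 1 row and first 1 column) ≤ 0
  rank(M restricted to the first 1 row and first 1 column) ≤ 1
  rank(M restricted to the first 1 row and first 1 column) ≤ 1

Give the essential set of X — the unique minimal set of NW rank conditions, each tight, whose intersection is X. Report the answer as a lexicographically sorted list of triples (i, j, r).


The tightest implied rank at each (i,j), from the 12 conditions:

  row 1: 0  0  1  1
  row 2: 0  0  1  2
  row 3: 1  1  2  3
  row 4: 1  2  3  4

the unique w with this rank table is (3, 4, 1, 2).

1 SE-corner of the 4-cell Rothe diagram gives Ess(w):

[(2, 2, 0)]


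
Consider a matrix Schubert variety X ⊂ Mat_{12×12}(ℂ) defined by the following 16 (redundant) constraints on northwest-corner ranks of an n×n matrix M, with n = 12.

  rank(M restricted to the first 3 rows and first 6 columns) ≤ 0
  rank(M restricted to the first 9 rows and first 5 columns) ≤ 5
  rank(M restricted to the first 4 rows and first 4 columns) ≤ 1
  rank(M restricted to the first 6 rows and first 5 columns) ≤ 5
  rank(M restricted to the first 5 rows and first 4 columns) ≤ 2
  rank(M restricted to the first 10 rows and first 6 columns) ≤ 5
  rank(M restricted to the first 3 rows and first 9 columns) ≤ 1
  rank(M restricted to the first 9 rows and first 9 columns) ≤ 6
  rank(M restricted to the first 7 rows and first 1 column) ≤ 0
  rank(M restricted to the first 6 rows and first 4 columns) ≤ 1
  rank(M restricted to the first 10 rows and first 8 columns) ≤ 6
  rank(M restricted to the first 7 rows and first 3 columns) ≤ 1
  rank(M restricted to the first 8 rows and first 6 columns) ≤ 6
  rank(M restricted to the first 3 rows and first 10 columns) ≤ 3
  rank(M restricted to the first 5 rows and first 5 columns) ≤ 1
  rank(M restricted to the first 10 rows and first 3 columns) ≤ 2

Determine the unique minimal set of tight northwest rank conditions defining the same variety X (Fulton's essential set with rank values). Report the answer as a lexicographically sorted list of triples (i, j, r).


The tightest implied rank at each (i,j), from the 16 conditions:

  R[1]: 0 | 0 | 0 | 0 | 0 | 0 | 1 | 1 | 1 | 1 | 1 | 1
  R[2]: 0 | 0 | 0 | 0 | 0 | 0 | 1 | 1 | 1 | 2 | 2 | 2
  R[3]: 0 | 0 | 0 | 0 | 0 | 0 | 1 | 1 | 1 | 2 | 3 | 3
  R[4]: 0 | 1 | 1 | 1 | 1 | 1 | 2 | 2 | 2 | 3 | 4 | 4
  R[5]: 0 | 1 | 1 | 1 | 1 | 2 | 3 | 3 | 3 | 4 | 5 | 5
  R[6]: 0 | 1 | 1 | 1 | 2 | 3 | 4 | 4 | 4 | 5 | 6 | 6
  R[7]: 0 | 1 | 1 | 2 | 3 | 4 | 5 | 5 | 5 | 6 | 7 | 7
  R[8]: 1 | 2 | 2 | 3 | 4 | 5 | 6 | 6 | 6 | 7 | 8 | 8
  R[9]: 1 | 2 | 2 | 3 | 4 | 5 | 6 | 6 | 6 | 7 | 8 | 9
  R[10]: 1 | 2 | 2 | 3 | 4 | 5 | 6 | 6 | 7 | 8 | 9 | 10
  R[11]: 1 | 2 | 3 | 4 | 5 | 6 | 7 | 7 | 8 | 9 | 10 | 11
  R[12]: 1 | 2 | 3 | 4 | 5 | 6 | 7 | 8 | 9 | 10 | 11 | 12

giving w = (7, 10, 11, 2, 6, 5, 4, 1, 12, 9, 3, 8) via Δ²R.

Fulton essential set (9 of the 37 Rothe cells):

[(3, 6, 0), (3, 9, 1), (5, 5, 1), (6, 4, 1), (7, 1, 0), (7, 3, 1), (9, 9, 6), (10, 3, 2), (10, 8, 6)]


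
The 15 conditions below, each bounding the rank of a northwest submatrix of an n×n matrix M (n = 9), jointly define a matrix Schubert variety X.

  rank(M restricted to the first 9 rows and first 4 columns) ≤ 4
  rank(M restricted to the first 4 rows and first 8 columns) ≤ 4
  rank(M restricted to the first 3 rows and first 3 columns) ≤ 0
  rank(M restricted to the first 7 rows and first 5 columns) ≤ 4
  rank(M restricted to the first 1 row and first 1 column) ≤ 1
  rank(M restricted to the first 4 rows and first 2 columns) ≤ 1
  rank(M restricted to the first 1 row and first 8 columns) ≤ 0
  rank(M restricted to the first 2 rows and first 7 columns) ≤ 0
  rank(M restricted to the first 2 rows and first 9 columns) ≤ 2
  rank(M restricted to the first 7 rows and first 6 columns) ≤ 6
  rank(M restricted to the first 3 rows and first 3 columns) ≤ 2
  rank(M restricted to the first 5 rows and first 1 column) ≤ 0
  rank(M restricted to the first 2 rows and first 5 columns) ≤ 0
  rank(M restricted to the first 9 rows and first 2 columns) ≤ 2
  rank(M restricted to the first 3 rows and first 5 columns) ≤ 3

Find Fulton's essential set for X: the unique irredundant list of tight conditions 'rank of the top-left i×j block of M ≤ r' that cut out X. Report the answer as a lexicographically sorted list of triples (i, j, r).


Computing R[i][j] = min implied NW-rank bound (n=9, 15 conditions):

  0  0  0  0  0  0  0  0  1
  0  0  0  0  0  0  0  1  2
  0  0  0  1  1  1  1  2  3
  0  1  1  2  2  2  2  3  4
  0  1  2  3  3  3  3  4  5
  1  2  3  4  4  4  4  5  6
  1  2  3  4  4  5  5  6  7
  1  2  3  4  5  6  6  7  8
  1  2  3  4  5  6  7  8  9

the unique w with this rank table is (9, 8, 4, 2, 3, 1, 6, 5, 7).

ℓ(w)=21; the 5 essential cells (i,j,r):

[(1, 8, 0), (2, 7, 0), (3, 3, 0), (5, 1, 0), (7, 5, 4)]


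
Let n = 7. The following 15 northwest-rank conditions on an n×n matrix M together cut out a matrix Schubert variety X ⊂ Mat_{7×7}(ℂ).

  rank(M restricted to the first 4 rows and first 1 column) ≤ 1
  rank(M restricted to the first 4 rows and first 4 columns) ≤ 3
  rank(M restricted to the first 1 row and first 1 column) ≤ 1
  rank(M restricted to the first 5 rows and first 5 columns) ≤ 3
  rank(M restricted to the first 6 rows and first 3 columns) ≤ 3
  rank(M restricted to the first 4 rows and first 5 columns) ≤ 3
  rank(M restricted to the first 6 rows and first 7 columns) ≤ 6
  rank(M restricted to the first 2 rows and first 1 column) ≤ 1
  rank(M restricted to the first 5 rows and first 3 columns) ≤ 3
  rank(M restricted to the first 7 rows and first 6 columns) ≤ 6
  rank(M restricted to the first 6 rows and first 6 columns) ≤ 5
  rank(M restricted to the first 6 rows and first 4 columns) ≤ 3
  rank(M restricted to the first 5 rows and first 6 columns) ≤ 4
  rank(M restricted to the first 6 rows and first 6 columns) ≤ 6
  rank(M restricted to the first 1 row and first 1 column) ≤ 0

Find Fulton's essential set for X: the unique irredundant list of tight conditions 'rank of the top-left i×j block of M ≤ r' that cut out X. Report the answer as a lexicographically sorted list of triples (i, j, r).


Computing R[i][j] = min implied NW-rank bound (n=7, 15 conditions):

  R[1]: 0 1 1 1 1 1 1
  R[2]: 1 2 2 2 2 2 2
  R[3]: 1 2 3 3 3 3 3
  R[4]: 1 2 3 3 3 4 4
  R[5]: 1 2 3 3 3 4 5
  R[6]: 1 2 3 3 4 5 6
  R[7]: 1 2 3 4 5 6 7

reading off 1-entries of Δ²R: w = (2, 1, 3, 6, 7, 5, 4).

|D(w)|=6, |Ess(w)|=3:

[(1, 1, 0), (5, 5, 3), (6, 4, 3)]


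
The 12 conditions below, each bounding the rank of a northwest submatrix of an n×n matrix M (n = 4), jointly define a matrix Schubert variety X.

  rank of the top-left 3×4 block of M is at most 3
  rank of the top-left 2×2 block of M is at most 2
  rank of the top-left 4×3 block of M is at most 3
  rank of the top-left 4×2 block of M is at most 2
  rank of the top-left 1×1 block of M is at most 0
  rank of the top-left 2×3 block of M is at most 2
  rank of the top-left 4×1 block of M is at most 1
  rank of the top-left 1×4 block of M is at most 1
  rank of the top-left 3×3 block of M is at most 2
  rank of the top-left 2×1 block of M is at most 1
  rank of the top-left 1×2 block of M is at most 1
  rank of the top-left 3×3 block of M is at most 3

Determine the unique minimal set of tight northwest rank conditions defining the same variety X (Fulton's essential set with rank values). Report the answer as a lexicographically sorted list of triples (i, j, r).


Recovering R(i,j) via the rank-extension bound from the 12 conditions:

  i=1: 0, 1, 1, 1
  i=2: 1, 2, 2, 2
  i=3: 1, 2, 2, 3
  i=4: 1, 2, 3, 4

so w = (2, 1, 4, 3).

2 SE-corners of the 2-cell Rothe diagram give Ess(w):

[(1, 1, 0), (3, 3, 2)]


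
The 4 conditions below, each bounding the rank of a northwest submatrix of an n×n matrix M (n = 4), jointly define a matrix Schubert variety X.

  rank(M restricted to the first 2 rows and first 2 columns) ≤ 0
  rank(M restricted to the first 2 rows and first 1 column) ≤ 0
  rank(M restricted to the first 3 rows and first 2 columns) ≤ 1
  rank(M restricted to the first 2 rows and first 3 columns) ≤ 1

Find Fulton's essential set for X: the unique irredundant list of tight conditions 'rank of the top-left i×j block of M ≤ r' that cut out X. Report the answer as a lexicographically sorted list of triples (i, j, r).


Propagating the 4 rank bounds to every northwest block:

  i=1: 0  0  1  1
  i=2: 0  0  1  2
  i=3: 1  1  2  3
  i=4: 1  2  3  4

giving w = (3, 4, 1, 2) via Δ²R.

|D(w)|=4, |Ess(w)|=1:

[(2, 2, 0)]


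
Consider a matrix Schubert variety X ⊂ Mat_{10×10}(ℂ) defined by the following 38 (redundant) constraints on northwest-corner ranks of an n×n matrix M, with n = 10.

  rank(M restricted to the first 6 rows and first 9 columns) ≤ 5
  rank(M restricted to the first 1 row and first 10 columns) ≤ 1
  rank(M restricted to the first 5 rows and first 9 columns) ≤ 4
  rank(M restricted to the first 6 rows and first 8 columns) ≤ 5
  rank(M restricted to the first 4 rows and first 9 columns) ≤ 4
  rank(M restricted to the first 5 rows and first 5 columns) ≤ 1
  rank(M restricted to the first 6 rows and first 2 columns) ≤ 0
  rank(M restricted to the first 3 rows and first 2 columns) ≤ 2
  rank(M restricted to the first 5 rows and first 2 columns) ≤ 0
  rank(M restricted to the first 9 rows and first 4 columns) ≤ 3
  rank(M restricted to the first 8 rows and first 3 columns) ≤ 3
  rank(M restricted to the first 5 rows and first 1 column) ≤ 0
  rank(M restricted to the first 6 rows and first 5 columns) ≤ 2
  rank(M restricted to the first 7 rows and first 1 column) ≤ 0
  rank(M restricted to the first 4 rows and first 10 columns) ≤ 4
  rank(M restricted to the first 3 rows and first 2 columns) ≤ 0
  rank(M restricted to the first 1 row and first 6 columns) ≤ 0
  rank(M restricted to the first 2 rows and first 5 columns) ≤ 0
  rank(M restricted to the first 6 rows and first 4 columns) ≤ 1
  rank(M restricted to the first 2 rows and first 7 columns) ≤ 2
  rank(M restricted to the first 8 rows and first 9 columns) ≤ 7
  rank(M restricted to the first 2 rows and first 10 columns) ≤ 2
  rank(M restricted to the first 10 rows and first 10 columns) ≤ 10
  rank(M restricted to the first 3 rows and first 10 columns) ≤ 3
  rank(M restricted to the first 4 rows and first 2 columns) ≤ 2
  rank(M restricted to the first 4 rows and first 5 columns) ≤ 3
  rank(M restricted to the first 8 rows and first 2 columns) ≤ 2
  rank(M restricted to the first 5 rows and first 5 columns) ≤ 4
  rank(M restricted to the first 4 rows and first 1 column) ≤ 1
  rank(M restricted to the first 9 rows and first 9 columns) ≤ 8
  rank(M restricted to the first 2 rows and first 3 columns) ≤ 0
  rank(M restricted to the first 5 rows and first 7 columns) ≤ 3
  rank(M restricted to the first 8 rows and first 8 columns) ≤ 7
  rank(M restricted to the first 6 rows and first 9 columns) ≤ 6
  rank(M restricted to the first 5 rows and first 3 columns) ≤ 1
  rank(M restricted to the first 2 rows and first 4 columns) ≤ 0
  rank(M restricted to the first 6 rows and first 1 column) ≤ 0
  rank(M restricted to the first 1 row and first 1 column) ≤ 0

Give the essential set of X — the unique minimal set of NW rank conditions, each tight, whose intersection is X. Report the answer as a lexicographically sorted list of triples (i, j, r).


Reconstructing r_w from the 38 given conditions:

  i=1: 0 | 0 | 0 | 0 | 0 | 0 | 1 | 1 | 1 | 1
  i=2: 0 | 0 | 0 | 0 | 0 | 1 | 2 | 2 | 2 | 2
  i=3: 0 | 0 | 1 | 1 | 1 | 2 | 3 | 3 | 3 | 3
  i=4: 0 | 0 | 1 | 1 | 1 | 2 | 3 | 4 | 4 | 4
  i=5: 0 | 0 | 1 | 1 | 1 | 2 | 3 | 4 | 4 | 5
  i=6: 0 | 0 | 1 | 1 | 2 | 3 | 4 | 5 | 5 | 6
  i=7: 0 | 1 | 2 | 2 | 3 | 4 | 5 | 6 | 6 | 7
  i=8: 1 | 2 | 3 | 3 | 4 | 5 | 6 | 7 | 7 | 8
  i=9: 1 | 2 | 3 | 3 | 4 | 5 | 6 | 7 | 8 | 9
  i=10: 1 | 2 | 3 | 4 | 5 | 6 | 7 | 8 | 9 | 10

giving w = (7, 6, 3, 8, 10, 5, 2, 1, 9, 4) via Δ²R.

Rothe diagram D(w) (27 cells), 8 SE-corners (essential conditions):

[(1, 6, 0), (2, 5, 0), (5, 5, 1), (5, 9, 4), (6, 2, 0), (6, 4, 1), (7, 1, 0), (9, 4, 3)]


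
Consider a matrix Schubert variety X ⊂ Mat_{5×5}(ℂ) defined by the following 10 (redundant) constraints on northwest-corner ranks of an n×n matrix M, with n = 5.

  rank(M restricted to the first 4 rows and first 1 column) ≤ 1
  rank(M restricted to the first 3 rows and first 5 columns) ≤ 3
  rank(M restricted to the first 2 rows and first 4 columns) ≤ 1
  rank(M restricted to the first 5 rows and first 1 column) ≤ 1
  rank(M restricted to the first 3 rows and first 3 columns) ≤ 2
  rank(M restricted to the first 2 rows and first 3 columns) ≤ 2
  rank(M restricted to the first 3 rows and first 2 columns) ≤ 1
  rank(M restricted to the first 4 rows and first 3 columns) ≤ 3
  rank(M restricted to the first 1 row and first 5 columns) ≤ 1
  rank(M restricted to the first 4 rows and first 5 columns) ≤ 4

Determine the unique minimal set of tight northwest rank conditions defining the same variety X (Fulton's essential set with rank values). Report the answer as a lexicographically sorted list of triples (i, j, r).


The tightest implied rank at each (i,j), from the 10 conditions:

  i=1: 1  1  1  1  1
  i=2: 1  1  1  1  2
  i=3: 1  1  2  2  3
  i=4: 1  2  3  3  4
  i=5: 1  2  3  4  5

the unique w with this rank table is (1, 5, 3, 2, 4).

Fulton essential set (2 of the 4 Rothe cells):

[(2, 4, 1), (3, 2, 1)]


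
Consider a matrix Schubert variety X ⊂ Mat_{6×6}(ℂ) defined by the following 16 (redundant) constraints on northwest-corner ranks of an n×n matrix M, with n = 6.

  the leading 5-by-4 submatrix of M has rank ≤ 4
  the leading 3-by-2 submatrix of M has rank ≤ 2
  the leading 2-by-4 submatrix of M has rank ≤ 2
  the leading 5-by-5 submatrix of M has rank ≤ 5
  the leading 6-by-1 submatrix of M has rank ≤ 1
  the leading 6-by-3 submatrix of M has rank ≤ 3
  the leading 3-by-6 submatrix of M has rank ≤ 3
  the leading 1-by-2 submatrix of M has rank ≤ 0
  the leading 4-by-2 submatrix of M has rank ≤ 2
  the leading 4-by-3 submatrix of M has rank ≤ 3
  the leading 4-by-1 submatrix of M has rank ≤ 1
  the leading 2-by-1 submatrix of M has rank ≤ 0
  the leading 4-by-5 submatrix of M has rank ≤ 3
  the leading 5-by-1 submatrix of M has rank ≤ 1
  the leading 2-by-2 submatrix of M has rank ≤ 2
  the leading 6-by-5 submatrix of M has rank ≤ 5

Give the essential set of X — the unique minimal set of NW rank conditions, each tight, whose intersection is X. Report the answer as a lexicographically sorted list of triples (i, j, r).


Propagating the 16 rank bounds to every northwest block:

  0, 0, 1, 1, 1, 1
  0, 1, 2, 2, 2, 2
  1, 2, 3, 3, 3, 3
  1, 2, 3, 3, 3, 4
  1, 2, 3, 4, 4, 5
  1, 2, 3, 4, 5, 6

so w = (3, 2, 1, 6, 4, 5).

Rothe diagram D(w) (5 cells), 3 SE-corners (essential conditions):

[(1, 2, 0), (2, 1, 0), (4, 5, 3)]


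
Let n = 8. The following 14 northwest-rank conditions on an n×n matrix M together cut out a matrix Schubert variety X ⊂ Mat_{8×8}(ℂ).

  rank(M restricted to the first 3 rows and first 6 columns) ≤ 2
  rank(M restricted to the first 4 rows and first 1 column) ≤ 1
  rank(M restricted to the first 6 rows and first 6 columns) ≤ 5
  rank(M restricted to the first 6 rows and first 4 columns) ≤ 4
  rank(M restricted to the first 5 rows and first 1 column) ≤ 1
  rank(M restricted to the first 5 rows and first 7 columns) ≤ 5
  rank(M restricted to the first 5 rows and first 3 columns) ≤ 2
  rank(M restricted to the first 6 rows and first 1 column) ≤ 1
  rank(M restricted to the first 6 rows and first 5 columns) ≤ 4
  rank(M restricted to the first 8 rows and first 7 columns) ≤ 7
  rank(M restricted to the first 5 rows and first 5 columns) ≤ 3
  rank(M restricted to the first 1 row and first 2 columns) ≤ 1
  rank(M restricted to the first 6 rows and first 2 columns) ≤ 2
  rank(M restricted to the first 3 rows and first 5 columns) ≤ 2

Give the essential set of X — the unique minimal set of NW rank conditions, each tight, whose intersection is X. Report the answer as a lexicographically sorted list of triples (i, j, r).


Recovering R(i,j) via the rank-extension bound from the 14 conditions:

  R[1]: 1 1 1 1 1 1 1 1
  R[2]: 1 2 2 2 2 2 2 2
  R[3]: 1 2 2 2 2 2 3 3
  R[4]: 1 2 2 3 3 3 4 4
  R[5]: 1 2 2 3 3 4 5 5
  R[6]: 1 2 3 4 4 5 6 6
  R[7]: 1 2 3 4 5 6 7 7
  R[8]: 1 2 3 4 5 6 7 8

reading off 1-entries of Δ²R: w = (1, 2, 7, 4, 6, 3, 5, 8).

3 SE-corners of the 7-cell Rothe diagram give Ess(w):

[(3, 6, 2), (5, 3, 2), (5, 5, 3)]


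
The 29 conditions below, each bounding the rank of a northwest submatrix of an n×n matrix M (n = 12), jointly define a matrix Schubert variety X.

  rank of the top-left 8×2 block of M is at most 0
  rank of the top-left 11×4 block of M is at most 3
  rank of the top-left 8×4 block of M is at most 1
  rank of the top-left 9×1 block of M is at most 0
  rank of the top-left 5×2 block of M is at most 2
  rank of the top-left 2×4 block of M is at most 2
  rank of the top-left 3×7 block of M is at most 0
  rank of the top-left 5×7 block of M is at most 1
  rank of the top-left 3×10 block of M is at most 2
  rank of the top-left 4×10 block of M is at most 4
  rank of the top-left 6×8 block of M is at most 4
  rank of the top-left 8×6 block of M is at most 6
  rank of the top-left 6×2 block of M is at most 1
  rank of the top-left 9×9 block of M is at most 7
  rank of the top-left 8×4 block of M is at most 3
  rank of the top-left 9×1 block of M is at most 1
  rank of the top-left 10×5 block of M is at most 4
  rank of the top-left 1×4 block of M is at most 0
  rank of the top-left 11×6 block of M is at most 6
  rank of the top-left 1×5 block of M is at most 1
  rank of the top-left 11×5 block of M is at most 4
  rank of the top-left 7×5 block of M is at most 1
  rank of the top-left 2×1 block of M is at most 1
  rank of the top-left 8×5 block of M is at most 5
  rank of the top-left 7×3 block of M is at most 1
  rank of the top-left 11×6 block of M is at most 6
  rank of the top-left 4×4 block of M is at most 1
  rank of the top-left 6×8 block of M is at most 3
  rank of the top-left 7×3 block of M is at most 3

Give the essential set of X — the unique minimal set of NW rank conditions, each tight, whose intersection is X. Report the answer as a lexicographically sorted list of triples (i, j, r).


Recovering R(i,j) via the rank-extension bound from the 29 conditions:

  R[1]: 0 0 0 0 0 0 0 1 1 1 1 1
  R[2]: 0 0 0 0 0 0 0 1 2 2 2 2
  R[3]: 0 0 0 0 0 0 0 1 2 2 3 3
  R[4]: 0 0 1 1 1 1 1 2 3 3 4 4
  R[5]: 0 0 1 1 1 1 1 2 3 4 5 5
  R[6]: 0 0 1 1 1 2 2 3 4 5 6 6
  R[7]: 0 0 1 1 1 2 3 4 5 6 7 7
  R[8]: 0 0 1 1 2 3 4 5 6 7 8 8
  R[9]: 0 1 2 2 3 4 5 6 7 8 9 9
  R[10]: 1 2 3 3 4 5 6 7 8 9 10 10
  R[11]: 1 2 3 3 4 5 6 7 8 9 10 11
  R[12]: 1 2 3 4 5 6 7 8 9 10 11 12

hence w(1..12) = (8, 9, 11, 3, 10, 6, 7, 5, 2, 1, 12, 4).

ℓ(w)=43; the 8 essential cells (i,j,r):

[(3, 7, 0), (3, 10, 2), (5, 7, 1), (7, 5, 1), (8, 2, 0), (8, 4, 1), (9, 1, 0), (11, 4, 3)]


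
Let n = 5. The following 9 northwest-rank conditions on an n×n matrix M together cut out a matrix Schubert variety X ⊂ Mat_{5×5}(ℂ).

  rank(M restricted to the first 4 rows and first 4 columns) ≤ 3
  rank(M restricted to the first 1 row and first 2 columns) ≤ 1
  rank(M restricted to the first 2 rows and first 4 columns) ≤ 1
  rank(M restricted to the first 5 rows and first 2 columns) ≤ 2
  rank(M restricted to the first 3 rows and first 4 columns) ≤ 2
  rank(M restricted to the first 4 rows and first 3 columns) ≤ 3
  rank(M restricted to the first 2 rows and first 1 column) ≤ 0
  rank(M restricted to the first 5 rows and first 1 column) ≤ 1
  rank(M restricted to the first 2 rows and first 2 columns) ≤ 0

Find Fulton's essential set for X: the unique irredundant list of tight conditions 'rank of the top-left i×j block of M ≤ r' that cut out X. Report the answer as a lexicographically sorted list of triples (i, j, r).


Reconstructing r_w from the 9 given conditions:

  0  0  1  1  1
  0  0  1  1  2
  1  1  2  2  3
  1  2  3  3  4
  1  2  3  4  5

second differences of R give the permutation w = (3, 5, 1, 2, 4).

Rothe diagram D(w) (5 cells), 2 SE-corners (essential conditions):

[(2, 2, 0), (2, 4, 1)]


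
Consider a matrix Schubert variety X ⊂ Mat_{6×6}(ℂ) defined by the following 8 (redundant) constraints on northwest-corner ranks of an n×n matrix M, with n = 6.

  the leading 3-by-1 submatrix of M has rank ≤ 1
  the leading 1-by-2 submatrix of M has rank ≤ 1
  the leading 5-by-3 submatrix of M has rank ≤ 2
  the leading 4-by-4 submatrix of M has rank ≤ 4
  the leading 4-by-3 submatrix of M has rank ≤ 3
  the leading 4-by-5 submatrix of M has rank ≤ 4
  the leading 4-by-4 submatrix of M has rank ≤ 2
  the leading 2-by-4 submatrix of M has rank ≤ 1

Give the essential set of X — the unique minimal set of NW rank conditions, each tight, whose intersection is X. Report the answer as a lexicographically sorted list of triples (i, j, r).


The tightest implied rank at each (i,j), from the 8 conditions:

  i=1: 1 | 1 | 1 | 1 | 1 | 1
  i=2: 1 | 1 | 1 | 1 | 2 | 2
  i=3: 1 | 2 | 2 | 2 | 3 | 3
  i=4: 1 | 2 | 2 | 2 | 3 | 4
  i=5: 1 | 2 | 2 | 3 | 4 | 5
  i=6: 1 | 2 | 3 | 4 | 5 | 6

second differences of R give the permutation w = (1, 5, 2, 6, 4, 3).

3 SE-corners of the 6-cell Rothe diagram give Ess(w):

[(2, 4, 1), (4, 4, 2), (5, 3, 2)]


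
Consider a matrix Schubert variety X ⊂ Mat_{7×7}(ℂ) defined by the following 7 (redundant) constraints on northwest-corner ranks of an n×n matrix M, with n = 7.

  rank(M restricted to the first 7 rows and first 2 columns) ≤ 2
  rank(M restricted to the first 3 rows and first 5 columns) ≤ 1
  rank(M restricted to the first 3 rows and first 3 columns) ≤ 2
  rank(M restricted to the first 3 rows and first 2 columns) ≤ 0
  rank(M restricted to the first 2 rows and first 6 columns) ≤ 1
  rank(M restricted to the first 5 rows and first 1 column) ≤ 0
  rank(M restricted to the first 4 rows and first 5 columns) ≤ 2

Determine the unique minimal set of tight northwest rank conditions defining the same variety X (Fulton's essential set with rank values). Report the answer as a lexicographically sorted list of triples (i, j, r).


Rank table r_w(7×7) implied by the 7 constraints:

  row 1: 0 0 1 1 1 1 1
  row 2: 0 0 1 1 1 1 2
  row 3: 0 0 1 1 1 2 3
  row 4: 0 1 2 2 2 3 4
  row 5: 0 1 2 3 3 4 5
  row 6: 1 2 3 4 4 5 6
  row 7: 1 2 3 4 5 6 7

giving w = (3, 7, 6, 2, 4, 1, 5) via Δ²R.

ℓ(w)=13; the 4 essential cells (i,j,r):

[(2, 6, 1), (3, 2, 0), (3, 5, 1), (5, 1, 0)]


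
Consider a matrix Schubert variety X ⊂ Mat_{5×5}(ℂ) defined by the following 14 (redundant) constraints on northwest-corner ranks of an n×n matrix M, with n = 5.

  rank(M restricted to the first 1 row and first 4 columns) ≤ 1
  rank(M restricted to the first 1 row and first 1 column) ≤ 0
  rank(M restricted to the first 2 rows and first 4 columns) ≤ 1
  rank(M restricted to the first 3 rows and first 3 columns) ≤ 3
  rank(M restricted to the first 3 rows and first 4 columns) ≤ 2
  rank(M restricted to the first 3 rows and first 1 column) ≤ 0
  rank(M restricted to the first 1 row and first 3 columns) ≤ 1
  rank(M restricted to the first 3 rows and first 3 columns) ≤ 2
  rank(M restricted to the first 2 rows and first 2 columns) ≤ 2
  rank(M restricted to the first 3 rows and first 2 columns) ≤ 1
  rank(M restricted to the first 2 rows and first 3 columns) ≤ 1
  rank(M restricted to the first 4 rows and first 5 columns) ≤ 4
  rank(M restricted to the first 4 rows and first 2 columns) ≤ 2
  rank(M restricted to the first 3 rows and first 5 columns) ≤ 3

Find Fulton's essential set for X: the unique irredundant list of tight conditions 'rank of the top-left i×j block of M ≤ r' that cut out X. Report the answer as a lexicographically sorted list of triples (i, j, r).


Propagating the 14 rank bounds to every northwest block:

  i=1: 0 | 1 | 1 | 1 | 1
  i=2: 0 | 1 | 1 | 1 | 2
  i=3: 0 | 1 | 2 | 2 | 3
  i=4: 1 | 2 | 3 | 3 | 4
  i=5: 1 | 2 | 3 | 4 | 5

reading off 1-entries of Δ²R: w = (2, 5, 3, 1, 4).

2 SE-corners of the 5-cell Rothe diagram give Ess(w):

[(2, 4, 1), (3, 1, 0)]


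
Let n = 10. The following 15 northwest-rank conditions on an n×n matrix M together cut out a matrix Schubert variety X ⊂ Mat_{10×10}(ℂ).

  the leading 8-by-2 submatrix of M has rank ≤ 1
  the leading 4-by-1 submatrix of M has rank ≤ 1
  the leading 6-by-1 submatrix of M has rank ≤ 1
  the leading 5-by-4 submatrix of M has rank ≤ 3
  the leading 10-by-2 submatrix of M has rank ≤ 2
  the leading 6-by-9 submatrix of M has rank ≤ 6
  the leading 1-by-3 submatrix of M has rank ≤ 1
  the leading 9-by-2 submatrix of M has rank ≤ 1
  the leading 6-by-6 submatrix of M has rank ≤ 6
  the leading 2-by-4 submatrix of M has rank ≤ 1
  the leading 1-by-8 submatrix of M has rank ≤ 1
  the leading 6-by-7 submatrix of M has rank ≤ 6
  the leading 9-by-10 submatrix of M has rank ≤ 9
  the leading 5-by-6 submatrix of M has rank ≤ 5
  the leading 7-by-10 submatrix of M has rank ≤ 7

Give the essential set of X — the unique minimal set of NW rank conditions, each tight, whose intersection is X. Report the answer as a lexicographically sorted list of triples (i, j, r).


Propagating the 15 rank bounds to every northwest block:

  i=1: 1, 1, 1, 1, 1, 1, 1, 1, 1, 1
  i=2: 1, 1, 1, 1, 2, 2, 2, 2, 2, 2
  i=3: 1, 1, 2, 2, 3, 3, 3, 3, 3, 3
  i=4: 1, 1, 2, 3, 4, 4, 4, 4, 4, 4
  i=5: 1, 1, 2, 3, 4, 5, 5, 5, 5, 5
  i=6: 1, 1, 2, 3, 4, 5, 6, 6, 6, 6
  i=7: 1, 1, 2, 3, 4, 5, 6, 7, 7, 7
  i=8: 1, 1, 2, 3, 4, 5, 6, 7, 8, 8
  i=9: 1, 1, 2, 3, 4, 5, 6, 7, 8, 9
  i=10: 1, 2, 3, 4, 5, 6, 7, 8, 9, 10

reading off 1-entries of Δ²R: w = (1, 5, 3, 4, 6, 7, 8, 9, 10, 2).

2 SE-corners of the 10-cell Rothe diagram give Ess(w):

[(2, 4, 1), (9, 2, 1)]


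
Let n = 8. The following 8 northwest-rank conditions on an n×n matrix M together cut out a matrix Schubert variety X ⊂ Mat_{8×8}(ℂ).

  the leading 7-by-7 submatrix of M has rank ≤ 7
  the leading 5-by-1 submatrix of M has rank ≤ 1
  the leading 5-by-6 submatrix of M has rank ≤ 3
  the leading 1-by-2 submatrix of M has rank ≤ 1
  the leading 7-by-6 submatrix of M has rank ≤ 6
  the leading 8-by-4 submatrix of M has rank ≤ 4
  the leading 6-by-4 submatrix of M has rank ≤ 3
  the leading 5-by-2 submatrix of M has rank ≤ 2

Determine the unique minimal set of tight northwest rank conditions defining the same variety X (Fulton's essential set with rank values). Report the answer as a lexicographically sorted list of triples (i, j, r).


Rank table r_w(8×8) implied by the 8 constraints:

  R[1]: 1 1 1 1 1 1 1 1
  R[2]: 1 2 2 2 2 2 2 2
  R[3]: 1 2 3 3 3 3 3 3
  R[4]: 1 2 3 3 3 3 4 4
  R[5]: 1 2 3 3 3 3 4 5
  R[6]: 1 2 3 3 4 4 5 6
  R[7]: 1 2 3 4 5 5 6 7
  R[8]: 1 2 3 4 5 6 7 8

second differences of R give the permutation w = (1, 2, 3, 7, 8, 5, 4, 6).

ℓ(w)=7; the 2 essential cells (i,j,r):

[(5, 6, 3), (6, 4, 3)]


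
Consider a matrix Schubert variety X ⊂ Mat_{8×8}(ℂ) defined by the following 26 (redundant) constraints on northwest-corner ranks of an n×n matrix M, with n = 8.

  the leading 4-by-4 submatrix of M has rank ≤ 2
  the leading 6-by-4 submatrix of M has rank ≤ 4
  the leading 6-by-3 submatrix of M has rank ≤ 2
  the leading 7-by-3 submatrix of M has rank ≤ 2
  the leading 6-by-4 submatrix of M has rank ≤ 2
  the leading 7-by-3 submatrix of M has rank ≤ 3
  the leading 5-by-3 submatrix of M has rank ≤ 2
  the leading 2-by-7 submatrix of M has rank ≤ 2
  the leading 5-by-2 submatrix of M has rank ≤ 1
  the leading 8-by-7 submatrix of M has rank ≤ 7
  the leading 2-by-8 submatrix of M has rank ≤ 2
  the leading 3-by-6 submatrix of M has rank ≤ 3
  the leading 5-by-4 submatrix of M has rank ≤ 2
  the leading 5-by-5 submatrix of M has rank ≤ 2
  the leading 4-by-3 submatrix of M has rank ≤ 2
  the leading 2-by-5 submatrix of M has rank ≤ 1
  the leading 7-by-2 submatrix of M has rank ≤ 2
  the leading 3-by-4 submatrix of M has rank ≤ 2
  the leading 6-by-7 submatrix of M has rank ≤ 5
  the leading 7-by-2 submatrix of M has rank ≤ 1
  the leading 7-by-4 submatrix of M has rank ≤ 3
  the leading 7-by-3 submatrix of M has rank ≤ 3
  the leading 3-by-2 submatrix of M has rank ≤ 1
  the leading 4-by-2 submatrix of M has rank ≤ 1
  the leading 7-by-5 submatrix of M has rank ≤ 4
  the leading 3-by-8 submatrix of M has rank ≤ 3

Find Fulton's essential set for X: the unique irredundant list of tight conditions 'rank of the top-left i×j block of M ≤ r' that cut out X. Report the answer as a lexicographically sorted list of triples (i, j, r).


Rank table r_w(8×8) implied by the 26 constraints:

  i=1: 1  1  1  1  1  1  1  1
  i=2: 1  1  1  1  1  2  2  2
  i=3: 1  1  2  2  2  3  3  3
  i=4: 1  1  2  2  2  3  4  4
  i=5: 1  1  2  2  2  3  4  5
  i=6: 1  1  2  2  3  4  5  6
  i=7: 1  1  2  3  4  5  6  7
  i=8: 1  2  3  4  5  6  7  8

hence w(1..8) = (1, 6, 3, 7, 8, 5, 4, 2).

D(w) has 14 cells with 4 SE-corners; essential set:

[(2, 5, 1), (5, 5, 2), (6, 4, 2), (7, 2, 1)]


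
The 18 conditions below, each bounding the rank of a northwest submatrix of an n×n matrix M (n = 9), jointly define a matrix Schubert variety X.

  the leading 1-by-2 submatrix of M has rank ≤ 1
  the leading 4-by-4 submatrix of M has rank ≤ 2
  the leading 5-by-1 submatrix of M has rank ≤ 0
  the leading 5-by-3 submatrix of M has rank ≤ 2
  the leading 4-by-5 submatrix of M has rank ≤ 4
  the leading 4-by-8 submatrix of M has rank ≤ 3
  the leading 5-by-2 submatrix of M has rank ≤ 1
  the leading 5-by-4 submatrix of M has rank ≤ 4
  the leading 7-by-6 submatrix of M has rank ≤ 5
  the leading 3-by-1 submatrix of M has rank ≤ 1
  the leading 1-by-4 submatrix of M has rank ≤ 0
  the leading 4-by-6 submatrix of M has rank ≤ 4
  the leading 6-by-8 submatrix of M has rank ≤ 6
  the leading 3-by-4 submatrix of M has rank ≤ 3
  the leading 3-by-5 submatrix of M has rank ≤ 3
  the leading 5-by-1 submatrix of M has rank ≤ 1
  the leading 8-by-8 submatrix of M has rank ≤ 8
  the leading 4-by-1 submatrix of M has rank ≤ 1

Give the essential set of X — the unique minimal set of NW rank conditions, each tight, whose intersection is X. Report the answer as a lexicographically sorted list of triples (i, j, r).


Reconstructing r_w from the 18 given conditions:

  row 1: 0, 0, 0, 0, 1, 1, 1, 1, 1
  row 2: 0, 1, 1, 1, 2, 2, 2, 2, 2
  row 3: 0, 1, 2, 2, 3, 3, 3, 3, 3
  row 4: 0, 1, 2, 2, 3, 3, 3, 3, 4
  row 5: 0, 1, 2, 3, 4, 4, 4, 4, 5
  row 6: 1, 2, 3, 4, 5, 5, 5, 5, 6
  row 7: 1, 2, 3, 4, 5, 5, 6, 6, 7
  row 8: 1, 2, 3, 4, 5, 6, 7, 7, 8
  row 9: 1, 2, 3, 4, 5, 6, 7, 8, 9

the unique w with this rank table is (5, 2, 3, 9, 4, 1, 7, 6, 8).

|D(w)|=13, |Ess(w)|=5:

[(1, 4, 0), (4, 4, 2), (4, 8, 3), (5, 1, 0), (7, 6, 5)]


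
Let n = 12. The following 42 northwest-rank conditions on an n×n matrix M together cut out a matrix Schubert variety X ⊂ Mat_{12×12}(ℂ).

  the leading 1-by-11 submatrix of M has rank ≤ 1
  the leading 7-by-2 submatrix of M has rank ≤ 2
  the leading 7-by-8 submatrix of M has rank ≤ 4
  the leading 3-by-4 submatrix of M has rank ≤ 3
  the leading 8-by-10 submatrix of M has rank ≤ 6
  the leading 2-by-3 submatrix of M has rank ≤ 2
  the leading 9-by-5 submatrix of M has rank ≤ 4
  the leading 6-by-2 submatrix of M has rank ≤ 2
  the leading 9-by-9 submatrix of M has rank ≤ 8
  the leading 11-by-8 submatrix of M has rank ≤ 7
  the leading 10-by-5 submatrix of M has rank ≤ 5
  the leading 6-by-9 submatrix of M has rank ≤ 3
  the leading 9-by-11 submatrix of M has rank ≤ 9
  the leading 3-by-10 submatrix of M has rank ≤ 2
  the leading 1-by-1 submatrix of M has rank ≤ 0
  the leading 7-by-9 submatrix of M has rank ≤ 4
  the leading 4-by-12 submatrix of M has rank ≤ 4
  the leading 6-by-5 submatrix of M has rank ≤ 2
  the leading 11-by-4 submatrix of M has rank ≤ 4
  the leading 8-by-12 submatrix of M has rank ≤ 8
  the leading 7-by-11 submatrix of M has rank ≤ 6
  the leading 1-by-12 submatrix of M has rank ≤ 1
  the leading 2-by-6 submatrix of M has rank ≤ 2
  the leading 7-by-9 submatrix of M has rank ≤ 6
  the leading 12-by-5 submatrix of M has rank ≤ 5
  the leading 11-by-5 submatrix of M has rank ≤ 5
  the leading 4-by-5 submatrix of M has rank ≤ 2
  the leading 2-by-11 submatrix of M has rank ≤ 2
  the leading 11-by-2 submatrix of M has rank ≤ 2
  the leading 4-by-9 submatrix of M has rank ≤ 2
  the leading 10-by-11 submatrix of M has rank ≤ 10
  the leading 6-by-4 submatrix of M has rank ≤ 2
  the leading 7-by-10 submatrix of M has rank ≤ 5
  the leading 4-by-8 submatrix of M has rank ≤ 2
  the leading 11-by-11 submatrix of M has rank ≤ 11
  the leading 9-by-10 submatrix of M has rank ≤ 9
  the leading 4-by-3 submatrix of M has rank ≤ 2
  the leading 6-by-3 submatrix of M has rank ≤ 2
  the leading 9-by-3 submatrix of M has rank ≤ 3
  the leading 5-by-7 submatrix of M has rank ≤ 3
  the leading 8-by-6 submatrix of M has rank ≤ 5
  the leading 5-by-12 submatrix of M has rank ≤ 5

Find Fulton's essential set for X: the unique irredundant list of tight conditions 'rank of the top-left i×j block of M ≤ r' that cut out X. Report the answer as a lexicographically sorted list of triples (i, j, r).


Rank table r_w(12×12) implied by the 42 constraints:

  row 1: 0, 1, 1, 1, 1, 1, 1, 1, 1, 1, 1, 1
  row 2: 1, 2, 2, 2, 2, 2, 2, 2, 2, 2, 2, 2
  row 3: 1, 2, 2, 2, 2, 2, 2, 2, 2, 2, 3, 3
  row 4: 1, 2, 2, 2, 2, 2, 2, 2, 2, 3, 4, 4
  row 5: 1, 2, 2, 2, 2, 3, 3, 3, 3, 4, 5, 5
  row 6: 1, 2, 2, 2, 2, 3, 3, 3, 3, 4, 5, 6
  row 7: 1, 2, 3, 3, 3, 4, 4, 4, 4, 5, 6, 7
  row 8: 1, 2, 3, 4, 4, 5, 5, 5, 5, 6, 7, 8
  row 9: 1, 2, 3, 4, 4, 5, 6, 6, 6, 7, 8, 9
  row 10: 1, 2, 3, 4, 5, 6, 7, 7, 7, 8, 9, 10
  row 11: 1, 2, 3, 4, 5, 6, 7, 7, 8, 9, 10, 11
  row 12: 1, 2, 3, 4, 5, 6, 7, 8, 9, 10, 11, 12

hence w(1..12) = (2, 1, 11, 10, 6, 12, 3, 4, 7, 5, 9, 8).

Rothe diagram D(w) (27 cells), 7 SE-corners (essential conditions):

[(1, 1, 0), (3, 10, 2), (4, 9, 2), (6, 5, 2), (6, 9, 3), (9, 5, 4), (11, 8, 7)]


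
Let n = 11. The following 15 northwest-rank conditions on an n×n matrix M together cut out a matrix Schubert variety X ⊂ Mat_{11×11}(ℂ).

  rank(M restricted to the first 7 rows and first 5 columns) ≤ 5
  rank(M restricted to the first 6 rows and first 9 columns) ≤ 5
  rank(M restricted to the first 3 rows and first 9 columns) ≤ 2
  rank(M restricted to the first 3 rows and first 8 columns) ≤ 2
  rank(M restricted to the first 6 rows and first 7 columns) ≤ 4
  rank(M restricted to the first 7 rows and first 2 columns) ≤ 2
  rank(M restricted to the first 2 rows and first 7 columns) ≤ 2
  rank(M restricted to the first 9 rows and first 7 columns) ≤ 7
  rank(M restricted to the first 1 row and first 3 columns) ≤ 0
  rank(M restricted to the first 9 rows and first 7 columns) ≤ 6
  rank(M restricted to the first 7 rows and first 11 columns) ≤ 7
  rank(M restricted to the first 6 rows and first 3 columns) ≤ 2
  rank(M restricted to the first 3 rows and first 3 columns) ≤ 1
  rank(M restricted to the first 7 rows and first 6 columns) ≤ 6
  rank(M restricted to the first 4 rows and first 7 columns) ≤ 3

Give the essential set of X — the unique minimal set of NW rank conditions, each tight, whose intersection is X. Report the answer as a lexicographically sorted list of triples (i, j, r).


Computing R[i][j] = min implied NW-rank bound (n=11, 15 conditions):

  i=1: 0  0  0  1  1  1  1  1  1  1  1
  i=2: 1  1  1  2  2  2  2  2  2  2  2
  i=3: 1  1  1  2  2  2  2  2  2  3  3
  i=4: 1  2  2  3  3  3  3  3  3  4  4
  i=5: 1  2  2  3  4  4  4  4  4  5  5
  i=6: 1  2  2  3  4  4  4  5  5  6  6
  i=7: 1  2  3  4  5  5  5  6  6  7  7
  i=8: 1  2  3  4  5  6  6  7  7  8  8
  i=9: 1  2  3  4  5  6  6  7  8  9  9
  i=10: 1  2  3  4  5  6  7  8  9  10  10
  i=11: 1  2  3  4  5  6  7  8  9  10  11

so w = (4, 1, 10, 2, 5, 8, 3, 6, 9, 7, 11).

Fulton essential set (6 of the 15 Rothe cells):

[(1, 3, 0), (3, 3, 1), (3, 9, 2), (6, 3, 2), (6, 7, 4), (9, 7, 6)]


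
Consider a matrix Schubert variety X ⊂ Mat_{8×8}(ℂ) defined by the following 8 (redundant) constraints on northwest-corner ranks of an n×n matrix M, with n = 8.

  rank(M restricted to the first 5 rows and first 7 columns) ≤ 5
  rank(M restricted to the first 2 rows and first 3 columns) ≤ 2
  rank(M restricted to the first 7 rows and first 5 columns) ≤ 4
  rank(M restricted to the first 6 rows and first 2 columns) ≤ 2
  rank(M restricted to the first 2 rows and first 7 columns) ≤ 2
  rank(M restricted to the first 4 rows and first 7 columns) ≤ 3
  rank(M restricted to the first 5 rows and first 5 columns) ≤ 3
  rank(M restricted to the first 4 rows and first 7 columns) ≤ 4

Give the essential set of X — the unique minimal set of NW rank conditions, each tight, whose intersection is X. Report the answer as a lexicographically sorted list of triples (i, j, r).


Recovering R(i,j) via the rank-extension bound from the 8 conditions:

  i=1: 1  1  1  1  1  1  1  1
  i=2: 1  2  2  2  2  2  2  2
  i=3: 1  2  3  3  3  3  3  3
  i=4: 1  2  3  3  3  3  3  4
  i=5: 1  2  3  3  3  4  4  5
  i=6: 1  2  3  4  4  5  5  6
  i=7: 1  2  3  4  4  5  6  7
  i=8: 1  2  3  4  5  6  7  8

so w = (1, 2, 3, 8, 6, 4, 7, 5).

Fulton essential set (3 of the 7 Rothe cells):

[(4, 7, 3), (5, 5, 3), (7, 5, 4)]
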